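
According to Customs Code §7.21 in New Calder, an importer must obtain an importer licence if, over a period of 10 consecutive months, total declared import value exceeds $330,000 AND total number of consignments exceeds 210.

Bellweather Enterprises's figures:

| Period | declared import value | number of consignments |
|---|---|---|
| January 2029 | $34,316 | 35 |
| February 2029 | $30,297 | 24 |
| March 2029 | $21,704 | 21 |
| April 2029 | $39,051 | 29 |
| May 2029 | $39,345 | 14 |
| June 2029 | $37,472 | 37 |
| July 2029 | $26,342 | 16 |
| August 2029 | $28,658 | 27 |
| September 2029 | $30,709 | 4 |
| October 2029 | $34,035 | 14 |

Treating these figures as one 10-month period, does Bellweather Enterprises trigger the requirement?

Total declared import value: $34,316 + $30,297 + $21,704 + $39,051 + $39,345 + $37,472 + $26,342 + $28,658 + $30,709 + $34,035 = $321,929 (≤ $330,000).
Total number of consignments: 35 + 24 + 21 + 29 + 14 + 37 + 16 + 27 + 4 + 14 = 221 (> 210).
The test is 'and': the rule requires both, and at least one is not exceeded.

No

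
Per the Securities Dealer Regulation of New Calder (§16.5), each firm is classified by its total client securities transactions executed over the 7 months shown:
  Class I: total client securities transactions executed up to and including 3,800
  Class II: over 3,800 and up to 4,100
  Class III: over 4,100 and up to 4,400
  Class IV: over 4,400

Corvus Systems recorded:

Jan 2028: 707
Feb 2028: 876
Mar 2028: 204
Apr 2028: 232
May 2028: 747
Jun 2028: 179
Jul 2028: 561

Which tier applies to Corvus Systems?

Total client securities transactions executed: 707 + 876 + 204 + 232 + 747 + 179 + 561 = 3,506.
3,506 ≤ 3,800, so Class I applies.

Class I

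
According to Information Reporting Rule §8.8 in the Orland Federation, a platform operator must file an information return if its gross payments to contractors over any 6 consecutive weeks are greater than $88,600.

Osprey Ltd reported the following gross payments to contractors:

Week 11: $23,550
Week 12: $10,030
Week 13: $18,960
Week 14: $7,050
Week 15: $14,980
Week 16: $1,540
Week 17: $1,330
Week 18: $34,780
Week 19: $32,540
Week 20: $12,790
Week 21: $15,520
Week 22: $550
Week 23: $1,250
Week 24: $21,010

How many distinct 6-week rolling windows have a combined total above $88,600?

Week 11–Week 16: $23,550 + $10,030 + $18,960 + $7,050 + $14,980 + $1,540 = $76,110 (under)
Week 12–Week 17: $10,030 + $18,960 + $7,050 + $14,980 + $1,540 + $1,330 = $53,890 (under)
Week 13–Week 18: $18,960 + $7,050 + $14,980 + $1,540 + $1,330 + $34,780 = $78,640 (under)
Week 14–Week 19: $7,050 + $14,980 + $1,540 + $1,330 + $34,780 + $32,540 = $92,220 (over)
Week 15–Week 20: $14,980 + $1,540 + $1,330 + $34,780 + $32,540 + $12,790 = $97,960 (over)
Week 16–Week 21: $1,540 + $1,330 + $34,780 + $32,540 + $12,790 + $15,520 = $98,500 (over)
Week 17–Week 22: $1,330 + $34,780 + $32,540 + $12,790 + $15,520 + $550 = $97,510 (over)
Week 18–Week 23: $34,780 + $32,540 + $12,790 + $15,520 + $550 + $1,250 = $97,430 (over)
Week 19–Week 24: $32,540 + $12,790 + $15,520 + $550 + $1,250 + $21,010 = $83,660 (under)
5 windows exceed the threshold.

5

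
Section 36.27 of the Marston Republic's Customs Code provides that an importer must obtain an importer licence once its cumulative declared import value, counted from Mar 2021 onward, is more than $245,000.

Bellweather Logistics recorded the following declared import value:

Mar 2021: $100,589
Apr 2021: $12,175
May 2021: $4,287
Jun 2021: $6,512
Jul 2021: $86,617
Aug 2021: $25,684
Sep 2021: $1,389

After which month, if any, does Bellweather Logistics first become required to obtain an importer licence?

Through Mar 2021: $100,589
Through Apr 2021: $112,764
Through May 2021: $117,051
Through Jun 2021: $123,563
Through Jul 2021: $210,180
Through Aug 2021: $235,864
Through Sep 2021: $237,253
Final cumulative total $237,253 ≤ $245,000; the threshold is never exceeded.

Not triggered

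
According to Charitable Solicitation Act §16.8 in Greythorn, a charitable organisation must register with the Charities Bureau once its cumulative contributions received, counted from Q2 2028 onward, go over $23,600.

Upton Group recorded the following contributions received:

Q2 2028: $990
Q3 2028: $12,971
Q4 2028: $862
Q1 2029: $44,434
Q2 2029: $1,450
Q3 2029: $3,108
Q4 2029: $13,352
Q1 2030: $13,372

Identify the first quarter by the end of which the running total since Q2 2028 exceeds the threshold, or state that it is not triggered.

Through Q2 2028: $990
Through Q3 2028: $13,961
Through Q4 2028: $14,823
Through Q1 2029: $59,257 ← exceeds threshold

Q1 2029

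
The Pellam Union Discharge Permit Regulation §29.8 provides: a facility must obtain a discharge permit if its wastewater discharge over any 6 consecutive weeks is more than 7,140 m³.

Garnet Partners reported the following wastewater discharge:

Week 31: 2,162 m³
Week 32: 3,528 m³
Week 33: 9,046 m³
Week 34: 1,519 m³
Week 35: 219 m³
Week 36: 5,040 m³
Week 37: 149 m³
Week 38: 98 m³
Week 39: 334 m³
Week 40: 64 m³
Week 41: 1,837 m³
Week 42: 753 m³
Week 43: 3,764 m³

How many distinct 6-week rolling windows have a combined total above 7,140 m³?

Week 31–Week 36: 2,162 m³ + 3,528 m³ + 9,046 m³ + 1,519 m³ + 219 m³ + 5,040 m³ = 21,514 m³ (over)
Week 32–Week 37: 3,528 m³ + 9,046 m³ + 1,519 m³ + 219 m³ + 5,040 m³ + 149 m³ = 19,501 m³ (over)
Week 33–Week 38: 9,046 m³ + 1,519 m³ + 219 m³ + 5,040 m³ + 149 m³ + 98 m³ = 16,071 m³ (over)
Week 34–Week 39: 1,519 m³ + 219 m³ + 5,040 m³ + 149 m³ + 98 m³ + 334 m³ = 7,359 m³ (over)
Week 35–Week 40: 219 m³ + 5,040 m³ + 149 m³ + 98 m³ + 334 m³ + 64 m³ = 5,904 m³ (under)
Week 36–Week 41: 5,040 m³ + 149 m³ + 98 m³ + 334 m³ + 64 m³ + 1,837 m³ = 7,522 m³ (over)
Week 37–Week 42: 149 m³ + 98 m³ + 334 m³ + 64 m³ + 1,837 m³ + 753 m³ = 3,235 m³ (under)
Week 38–Week 43: 98 m³ + 334 m³ + 64 m³ + 1,837 m³ + 753 m³ + 3,764 m³ = 6,850 m³ (under)
5 windows exceed the threshold.

5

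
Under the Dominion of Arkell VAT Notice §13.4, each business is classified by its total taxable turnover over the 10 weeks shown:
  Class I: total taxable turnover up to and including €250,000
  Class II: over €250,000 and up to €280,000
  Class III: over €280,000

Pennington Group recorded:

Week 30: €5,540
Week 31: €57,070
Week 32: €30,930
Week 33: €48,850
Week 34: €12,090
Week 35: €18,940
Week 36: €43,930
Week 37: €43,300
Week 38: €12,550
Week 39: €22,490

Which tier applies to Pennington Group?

Class III

Total taxable turnover: €5,540 + €57,070 + €30,930 + €48,850 + €12,090 + €18,940 + €43,930 + €43,300 + €12,550 + €22,490 = €295,690.
€295,690 > €280,000, so Class III applies.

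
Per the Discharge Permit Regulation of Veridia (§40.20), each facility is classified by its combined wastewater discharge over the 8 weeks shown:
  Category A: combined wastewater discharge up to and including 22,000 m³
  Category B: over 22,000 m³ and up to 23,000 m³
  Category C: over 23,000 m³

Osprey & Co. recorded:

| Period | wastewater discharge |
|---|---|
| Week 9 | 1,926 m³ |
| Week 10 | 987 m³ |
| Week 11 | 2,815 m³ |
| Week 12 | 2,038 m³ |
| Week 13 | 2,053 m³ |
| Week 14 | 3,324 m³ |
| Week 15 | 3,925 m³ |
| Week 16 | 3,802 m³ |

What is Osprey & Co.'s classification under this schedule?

Category A

Combined wastewater discharge: 1,926 m³ + 987 m³ + 2,815 m³ + 2,038 m³ + 2,053 m³ + 3,324 m³ + 3,925 m³ + 3,802 m³ = 20,870 m³.
20,870 m³ ≤ 22,000 m³, so Category A applies.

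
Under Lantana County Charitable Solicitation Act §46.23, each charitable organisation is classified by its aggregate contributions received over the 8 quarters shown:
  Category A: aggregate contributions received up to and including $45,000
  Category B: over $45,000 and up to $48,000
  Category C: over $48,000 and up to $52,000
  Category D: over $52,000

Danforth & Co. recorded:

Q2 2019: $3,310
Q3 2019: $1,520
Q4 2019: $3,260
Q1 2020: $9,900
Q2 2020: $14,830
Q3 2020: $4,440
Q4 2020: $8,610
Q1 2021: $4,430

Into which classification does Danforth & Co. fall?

Aggregate contributions received: $3,310 + $1,520 + $3,260 + $9,900 + $14,830 + $4,440 + $8,610 + $4,430 = $50,300.
$48,000 < $50,300 ≤ $52,000, so Category C applies.

Category C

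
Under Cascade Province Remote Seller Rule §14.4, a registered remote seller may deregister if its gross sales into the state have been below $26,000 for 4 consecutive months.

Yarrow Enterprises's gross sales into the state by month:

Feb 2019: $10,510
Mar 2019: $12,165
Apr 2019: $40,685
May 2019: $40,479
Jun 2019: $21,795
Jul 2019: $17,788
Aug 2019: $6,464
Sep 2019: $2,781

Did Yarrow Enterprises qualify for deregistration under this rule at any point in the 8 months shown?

Months below $26,000: Feb 2019, Mar 2019, Jun 2019, Jul 2019, Aug 2019, Sep 2019.
Longest run of consecutive months below the threshold: 4.
4 ≥ 4, so Yarrow Enterprises became eligible.

Yes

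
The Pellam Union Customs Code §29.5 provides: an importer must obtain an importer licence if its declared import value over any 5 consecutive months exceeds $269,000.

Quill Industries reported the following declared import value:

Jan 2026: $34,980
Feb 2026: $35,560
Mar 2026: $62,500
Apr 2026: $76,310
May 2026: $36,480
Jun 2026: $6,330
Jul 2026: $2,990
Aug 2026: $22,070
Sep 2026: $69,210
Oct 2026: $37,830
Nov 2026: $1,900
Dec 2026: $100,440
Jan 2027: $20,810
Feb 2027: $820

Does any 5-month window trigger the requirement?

No

Jan 2026–May 2026: $34,980 + $35,560 + $62,500 + $76,310 + $36,480 = $245,830 (under)
Feb 2026–Jun 2026: $35,560 + $62,500 + $76,310 + $36,480 + $6,330 = $217,180 (under)
Mar 2026–Jul 2026: $62,500 + $76,310 + $36,480 + $6,330 + $2,990 = $184,610 (under)
Apr 2026–Aug 2026: $76,310 + $36,480 + $6,330 + $2,990 + $22,070 = $144,180 (under)
May 2026–Sep 2026: $36,480 + $6,330 + $2,990 + $22,070 + $69,210 = $137,080 (under)
Jun 2026–Oct 2026: $6,330 + $2,990 + $22,070 + $69,210 + $37,830 = $138,430 (under)
Jul 2026–Nov 2026: $2,990 + $22,070 + $69,210 + $37,830 + $1,900 = $134,000 (under)
Aug 2026–Dec 2026: $22,070 + $69,210 + $37,830 + $1,900 + $100,440 = $231,450 (under)
Sep 2026–Jan 2027: $69,210 + $37,830 + $1,900 + $100,440 + $20,810 = $230,190 (under)
Oct 2026–Feb 2027: $37,830 + $1,900 + $100,440 + $20,810 + $820 = $161,800 (under)
No window exceeds $269,000.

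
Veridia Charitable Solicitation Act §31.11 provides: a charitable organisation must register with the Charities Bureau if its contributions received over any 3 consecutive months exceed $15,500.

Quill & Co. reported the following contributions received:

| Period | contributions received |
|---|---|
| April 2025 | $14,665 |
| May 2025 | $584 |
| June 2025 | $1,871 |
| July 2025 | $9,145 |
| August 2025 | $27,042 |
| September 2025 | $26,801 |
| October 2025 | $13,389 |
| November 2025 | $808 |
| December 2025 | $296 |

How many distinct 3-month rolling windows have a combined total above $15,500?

April 2025–June 2025: $14,665 + $584 + $1,871 = $17,120 (over)
May 2025–July 2025: $584 + $1,871 + $9,145 = $11,600 (under)
June 2025–August 2025: $1,871 + $9,145 + $27,042 = $38,058 (over)
July 2025–September 2025: $9,145 + $27,042 + $26,801 = $62,988 (over)
August 2025–October 2025: $27,042 + $26,801 + $13,389 = $67,232 (over)
September 2025–November 2025: $26,801 + $13,389 + $808 = $40,998 (over)
October 2025–December 2025: $13,389 + $808 + $296 = $14,493 (under)
5 windows exceed the threshold.

5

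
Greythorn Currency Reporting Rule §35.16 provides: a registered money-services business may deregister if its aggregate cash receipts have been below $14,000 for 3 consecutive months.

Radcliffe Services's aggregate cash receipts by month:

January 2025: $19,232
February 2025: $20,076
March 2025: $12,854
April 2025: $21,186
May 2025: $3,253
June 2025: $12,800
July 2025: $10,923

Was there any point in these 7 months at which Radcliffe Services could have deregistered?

Yes

Months below $14,000: March 2025, May 2025, June 2025, July 2025.
Longest run of consecutive months below the threshold: 3.
3 ≥ 3, so Radcliffe Services became eligible.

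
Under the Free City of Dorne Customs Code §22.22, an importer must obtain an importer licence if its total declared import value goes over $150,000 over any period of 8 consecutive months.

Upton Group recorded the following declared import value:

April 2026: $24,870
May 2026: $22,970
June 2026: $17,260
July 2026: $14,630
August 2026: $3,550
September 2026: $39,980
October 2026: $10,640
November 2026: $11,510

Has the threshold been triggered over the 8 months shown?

No

Total declared import value: $24,870 + $22,970 + $17,260 + $14,630 + $3,550 + $39,980 + $10,640 + $11,510 = $145,410.
$145,410 ≤ $150,000, so the threshold is not exceeded.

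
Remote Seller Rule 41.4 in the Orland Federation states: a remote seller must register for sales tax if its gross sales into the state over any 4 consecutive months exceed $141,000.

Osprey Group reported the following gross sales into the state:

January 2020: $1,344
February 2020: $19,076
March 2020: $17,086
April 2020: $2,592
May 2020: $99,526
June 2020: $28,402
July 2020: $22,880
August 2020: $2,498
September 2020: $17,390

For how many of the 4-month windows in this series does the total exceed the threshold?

3

January 2020–April 2020: $1,344 + $19,076 + $17,086 + $2,592 = $40,098 (under)
February 2020–May 2020: $19,076 + $17,086 + $2,592 + $99,526 = $138,280 (under)
March 2020–June 2020: $17,086 + $2,592 + $99,526 + $28,402 = $147,606 (over)
April 2020–July 2020: $2,592 + $99,526 + $28,402 + $22,880 = $153,400 (over)
May 2020–August 2020: $99,526 + $28,402 + $22,880 + $2,498 = $153,306 (over)
June 2020–September 2020: $28,402 + $22,880 + $2,498 + $17,390 = $71,170 (under)
3 windows exceed the threshold.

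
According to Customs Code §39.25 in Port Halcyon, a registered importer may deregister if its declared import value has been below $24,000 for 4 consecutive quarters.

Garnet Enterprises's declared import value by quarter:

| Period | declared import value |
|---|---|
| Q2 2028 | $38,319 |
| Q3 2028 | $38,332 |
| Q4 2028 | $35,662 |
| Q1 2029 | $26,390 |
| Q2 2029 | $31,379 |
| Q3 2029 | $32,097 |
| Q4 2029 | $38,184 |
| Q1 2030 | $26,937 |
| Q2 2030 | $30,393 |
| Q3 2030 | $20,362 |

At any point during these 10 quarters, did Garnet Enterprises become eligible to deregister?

Quarters below $24,000: Q3 2030.
Longest run of consecutive quarters below the threshold: 1.
1 < 4, so Garnet Enterprises never became eligible.

No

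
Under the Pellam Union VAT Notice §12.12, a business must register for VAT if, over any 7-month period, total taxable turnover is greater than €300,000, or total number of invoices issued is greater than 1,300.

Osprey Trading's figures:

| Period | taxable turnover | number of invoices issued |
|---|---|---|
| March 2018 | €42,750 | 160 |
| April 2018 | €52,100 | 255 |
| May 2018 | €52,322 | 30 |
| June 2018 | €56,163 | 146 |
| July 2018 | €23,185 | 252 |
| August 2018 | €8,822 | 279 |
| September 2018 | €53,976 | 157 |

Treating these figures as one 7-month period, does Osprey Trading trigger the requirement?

Total taxable turnover: €42,750 + €52,100 + €52,322 + €56,163 + €23,185 + €8,822 + €53,976 = €289,318 (≤ €300,000).
Total number of invoices issued: 160 + 255 + 30 + 146 + 252 + 279 + 157 = 1,279 (≤ 1,300).
The test is 'or': neither threshold is exceeded.

No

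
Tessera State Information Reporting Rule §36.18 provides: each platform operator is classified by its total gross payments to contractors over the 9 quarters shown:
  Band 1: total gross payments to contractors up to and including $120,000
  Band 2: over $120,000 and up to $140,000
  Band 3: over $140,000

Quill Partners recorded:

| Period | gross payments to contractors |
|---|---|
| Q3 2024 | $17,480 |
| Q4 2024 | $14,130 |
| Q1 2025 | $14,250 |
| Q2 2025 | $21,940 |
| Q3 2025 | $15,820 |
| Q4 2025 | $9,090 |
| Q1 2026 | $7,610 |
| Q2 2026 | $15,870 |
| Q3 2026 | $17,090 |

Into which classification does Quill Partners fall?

Band 2

Total gross payments to contractors: $17,480 + $14,130 + $14,250 + $21,940 + $15,820 + $9,090 + $7,610 + $15,870 + $17,090 = $133,280.
$120,000 < $133,280 ≤ $140,000, so Band 2 applies.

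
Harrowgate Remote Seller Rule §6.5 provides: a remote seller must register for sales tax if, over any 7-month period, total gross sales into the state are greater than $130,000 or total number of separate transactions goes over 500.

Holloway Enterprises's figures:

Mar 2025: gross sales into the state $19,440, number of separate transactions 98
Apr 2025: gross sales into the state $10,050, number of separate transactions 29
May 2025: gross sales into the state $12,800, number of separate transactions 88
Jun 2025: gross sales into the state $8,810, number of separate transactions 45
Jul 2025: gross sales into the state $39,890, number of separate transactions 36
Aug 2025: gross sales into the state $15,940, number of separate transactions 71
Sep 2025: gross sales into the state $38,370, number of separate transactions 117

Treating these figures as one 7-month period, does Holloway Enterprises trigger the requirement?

Total gross sales into the state: $19,440 + $10,050 + $12,800 + $8,810 + $39,890 + $15,940 + $38,370 = $145,300 (> $130,000).
Total number of separate transactions: 98 + 29 + 88 + 45 + 36 + 71 + 117 = 484 (≤ 500).
The test is 'or': at least one threshold is exceeded.

Yes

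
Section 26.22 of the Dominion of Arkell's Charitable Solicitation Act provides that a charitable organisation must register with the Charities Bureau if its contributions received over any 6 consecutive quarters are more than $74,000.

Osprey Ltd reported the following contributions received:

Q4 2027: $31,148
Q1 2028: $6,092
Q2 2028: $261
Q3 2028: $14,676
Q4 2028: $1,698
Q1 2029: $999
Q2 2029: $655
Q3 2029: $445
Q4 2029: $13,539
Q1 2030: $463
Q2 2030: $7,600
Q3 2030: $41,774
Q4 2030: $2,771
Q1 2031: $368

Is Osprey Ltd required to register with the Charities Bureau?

No

Q4 2027–Q1 2029: $31,148 + $6,092 + $261 + $14,676 + $1,698 + $999 = $54,874 (under)
Q1 2028–Q2 2029: $6,092 + $261 + $14,676 + $1,698 + $999 + $655 = $24,381 (under)
Q2 2028–Q3 2029: $261 + $14,676 + $1,698 + $999 + $655 + $445 = $18,734 (under)
Q3 2028–Q4 2029: $14,676 + $1,698 + $999 + $655 + $445 + $13,539 = $32,012 (under)
Q4 2028–Q1 2030: $1,698 + $999 + $655 + $445 + $13,539 + $463 = $17,799 (under)
Q1 2029–Q2 2030: $999 + $655 + $445 + $13,539 + $463 + $7,600 = $23,701 (under)
Q2 2029–Q3 2030: $655 + $445 + $13,539 + $463 + $7,600 + $41,774 = $64,476 (under)
Q3 2029–Q4 2030: $445 + $13,539 + $463 + $7,600 + $41,774 + $2,771 = $66,592 (under)
Q4 2029–Q1 2031: $13,539 + $463 + $7,600 + $41,774 + $2,771 + $368 = $66,515 (under)
No window exceeds $74,000.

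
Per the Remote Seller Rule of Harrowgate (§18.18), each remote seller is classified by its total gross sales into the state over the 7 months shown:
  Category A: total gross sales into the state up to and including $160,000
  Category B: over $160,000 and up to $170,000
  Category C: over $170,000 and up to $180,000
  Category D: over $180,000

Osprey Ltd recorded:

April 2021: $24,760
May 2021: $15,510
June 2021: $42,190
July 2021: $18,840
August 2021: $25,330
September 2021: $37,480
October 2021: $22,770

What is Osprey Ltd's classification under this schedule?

Total gross sales into the state: $24,760 + $15,510 + $42,190 + $18,840 + $25,330 + $37,480 + $22,770 = $186,880.
$186,880 > $180,000, so Category D applies.

Category D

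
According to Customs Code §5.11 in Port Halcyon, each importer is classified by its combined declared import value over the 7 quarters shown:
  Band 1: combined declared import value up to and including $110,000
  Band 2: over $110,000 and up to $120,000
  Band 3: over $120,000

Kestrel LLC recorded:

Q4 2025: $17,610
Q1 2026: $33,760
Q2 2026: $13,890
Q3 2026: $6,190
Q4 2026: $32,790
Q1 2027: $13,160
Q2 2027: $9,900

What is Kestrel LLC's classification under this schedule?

Combined declared import value: $17,610 + $33,760 + $13,890 + $6,190 + $32,790 + $13,160 + $9,900 = $127,300.
$127,300 > $120,000, so Band 3 applies.

Band 3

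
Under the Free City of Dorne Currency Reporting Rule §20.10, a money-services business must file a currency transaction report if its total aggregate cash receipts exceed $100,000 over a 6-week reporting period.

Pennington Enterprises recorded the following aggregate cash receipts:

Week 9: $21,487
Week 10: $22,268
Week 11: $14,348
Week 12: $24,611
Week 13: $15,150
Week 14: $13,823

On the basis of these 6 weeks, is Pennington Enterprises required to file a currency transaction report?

Total aggregate cash receipts: $21,487 + $22,268 + $14,348 + $24,611 + $15,150 + $13,823 = $111,687.
$111,687 > $100,000, so the threshold is exceeded.

Yes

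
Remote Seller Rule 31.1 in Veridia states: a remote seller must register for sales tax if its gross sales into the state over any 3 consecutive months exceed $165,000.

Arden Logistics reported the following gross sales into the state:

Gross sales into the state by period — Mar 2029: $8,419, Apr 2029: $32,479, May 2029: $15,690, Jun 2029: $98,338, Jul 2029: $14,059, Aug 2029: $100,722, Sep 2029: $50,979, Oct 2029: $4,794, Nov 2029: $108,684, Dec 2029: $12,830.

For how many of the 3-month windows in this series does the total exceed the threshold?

2

Mar 2029–May 2029: $8,419 + $32,479 + $15,690 = $56,588 (under)
Apr 2029–Jun 2029: $32,479 + $15,690 + $98,338 = $146,507 (under)
May 2029–Jul 2029: $15,690 + $98,338 + $14,059 = $128,087 (under)
Jun 2029–Aug 2029: $98,338 + $14,059 + $100,722 = $213,119 (over)
Jul 2029–Sep 2029: $14,059 + $100,722 + $50,979 = $165,760 (over)
Aug 2029–Oct 2029: $100,722 + $50,979 + $4,794 = $156,495 (under)
Sep 2029–Nov 2029: $50,979 + $4,794 + $108,684 = $164,457 (under)
Oct 2029–Dec 2029: $4,794 + $108,684 + $12,830 = $126,308 (under)
2 windows exceed the threshold.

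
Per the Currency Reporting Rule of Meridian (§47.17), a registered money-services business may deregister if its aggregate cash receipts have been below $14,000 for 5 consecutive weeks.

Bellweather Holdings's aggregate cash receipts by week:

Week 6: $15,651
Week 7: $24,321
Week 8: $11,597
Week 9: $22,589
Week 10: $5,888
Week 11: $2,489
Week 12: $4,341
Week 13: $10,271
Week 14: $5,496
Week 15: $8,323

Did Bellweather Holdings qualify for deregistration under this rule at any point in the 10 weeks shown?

Yes

Weeks below $14,000: Week 8, Week 10, Week 11, Week 12, Week 13, Week 14, Week 15.
Longest run of consecutive weeks below the threshold: 6.
6 ≥ 5, so Bellweather Holdings became eligible.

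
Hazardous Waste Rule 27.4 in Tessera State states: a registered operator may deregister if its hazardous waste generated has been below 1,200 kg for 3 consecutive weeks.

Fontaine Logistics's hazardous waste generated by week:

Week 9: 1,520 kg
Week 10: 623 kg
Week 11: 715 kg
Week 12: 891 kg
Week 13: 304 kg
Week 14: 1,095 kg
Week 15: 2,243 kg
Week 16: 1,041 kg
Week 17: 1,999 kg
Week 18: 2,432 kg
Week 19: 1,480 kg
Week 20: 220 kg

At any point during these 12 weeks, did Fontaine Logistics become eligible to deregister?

Yes

Weeks below 1,200 kg: Week 10, Week 11, Week 12, Week 13, Week 14, Week 16, Week 20.
Longest run of consecutive weeks below the threshold: 5.
5 ≥ 3, so Fontaine Logistics became eligible.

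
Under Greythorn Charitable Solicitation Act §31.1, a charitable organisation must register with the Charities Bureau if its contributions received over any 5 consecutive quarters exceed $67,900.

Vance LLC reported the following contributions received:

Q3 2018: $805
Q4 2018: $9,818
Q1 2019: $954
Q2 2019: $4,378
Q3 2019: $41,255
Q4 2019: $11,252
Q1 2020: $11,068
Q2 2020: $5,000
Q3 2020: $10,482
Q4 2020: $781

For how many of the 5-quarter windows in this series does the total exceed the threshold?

3

Q3 2018–Q3 2019: $805 + $9,818 + $954 + $4,378 + $41,255 = $57,210 (under)
Q4 2018–Q4 2019: $9,818 + $954 + $4,378 + $41,255 + $11,252 = $67,657 (under)
Q1 2019–Q1 2020: $954 + $4,378 + $41,255 + $11,252 + $11,068 = $68,907 (over)
Q2 2019–Q2 2020: $4,378 + $41,255 + $11,252 + $11,068 + $5,000 = $72,953 (over)
Q3 2019–Q3 2020: $41,255 + $11,252 + $11,068 + $5,000 + $10,482 = $79,057 (over)
Q4 2019–Q4 2020: $11,252 + $11,068 + $5,000 + $10,482 + $781 = $38,583 (under)
3 windows exceed the threshold.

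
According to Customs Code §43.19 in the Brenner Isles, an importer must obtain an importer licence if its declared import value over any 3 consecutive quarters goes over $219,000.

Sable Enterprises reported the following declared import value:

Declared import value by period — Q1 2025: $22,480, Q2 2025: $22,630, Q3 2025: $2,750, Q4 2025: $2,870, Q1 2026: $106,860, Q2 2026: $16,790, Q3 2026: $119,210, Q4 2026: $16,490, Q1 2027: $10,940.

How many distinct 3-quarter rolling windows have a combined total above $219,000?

Q1 2025–Q3 2025: $22,480 + $22,630 + $2,750 = $47,860 (under)
Q2 2025–Q4 2025: $22,630 + $2,750 + $2,870 = $28,250 (under)
Q3 2025–Q1 2026: $2,750 + $2,870 + $106,860 = $112,480 (under)
Q4 2025–Q2 2026: $2,870 + $106,860 + $16,790 = $126,520 (under)
Q1 2026–Q3 2026: $106,860 + $16,790 + $119,210 = $242,860 (over)
Q2 2026–Q4 2026: $16,790 + $119,210 + $16,490 = $152,490 (under)
Q3 2026–Q1 2027: $119,210 + $16,490 + $10,940 = $146,640 (under)
1 window exceeds the threshold.

1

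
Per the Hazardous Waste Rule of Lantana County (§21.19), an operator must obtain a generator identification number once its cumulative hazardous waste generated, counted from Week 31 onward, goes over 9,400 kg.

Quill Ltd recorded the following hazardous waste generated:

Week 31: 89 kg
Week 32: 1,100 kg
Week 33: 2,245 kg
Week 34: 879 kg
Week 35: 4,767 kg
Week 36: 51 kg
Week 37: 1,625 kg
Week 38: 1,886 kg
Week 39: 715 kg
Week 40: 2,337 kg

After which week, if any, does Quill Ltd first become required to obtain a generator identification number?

Through Week 31: 89 kg
Through Week 32: 1,189 kg
Through Week 33: 3,434 kg
Through Week 34: 4,313 kg
Through Week 35: 9,080 kg
Through Week 36: 9,131 kg
Through Week 37: 10,756 kg ← exceeds threshold

Week 37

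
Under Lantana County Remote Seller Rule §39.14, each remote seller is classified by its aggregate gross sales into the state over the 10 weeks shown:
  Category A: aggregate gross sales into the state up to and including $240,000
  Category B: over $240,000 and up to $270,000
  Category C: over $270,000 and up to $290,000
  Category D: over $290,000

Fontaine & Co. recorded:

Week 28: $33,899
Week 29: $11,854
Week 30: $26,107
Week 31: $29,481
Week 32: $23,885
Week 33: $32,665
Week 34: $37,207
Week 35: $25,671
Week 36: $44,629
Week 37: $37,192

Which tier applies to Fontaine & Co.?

Category D

Aggregate gross sales into the state: $33,899 + $11,854 + $26,107 + $29,481 + $23,885 + $32,665 + $37,207 + $25,671 + $44,629 + $37,192 = $302,590.
$302,590 > $290,000, so Category D applies.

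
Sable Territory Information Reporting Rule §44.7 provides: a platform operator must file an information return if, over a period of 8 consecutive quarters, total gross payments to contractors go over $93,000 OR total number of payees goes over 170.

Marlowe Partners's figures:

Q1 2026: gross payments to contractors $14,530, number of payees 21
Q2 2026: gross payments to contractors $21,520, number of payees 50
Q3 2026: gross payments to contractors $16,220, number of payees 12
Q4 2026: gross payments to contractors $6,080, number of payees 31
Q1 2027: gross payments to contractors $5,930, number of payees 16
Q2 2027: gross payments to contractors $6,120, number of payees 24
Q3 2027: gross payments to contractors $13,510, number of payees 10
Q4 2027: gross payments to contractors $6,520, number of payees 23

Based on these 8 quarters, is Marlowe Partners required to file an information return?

Total gross payments to contractors: $14,530 + $21,520 + $16,220 + $6,080 + $5,930 + $6,120 + $13,510 + $6,520 = $90,430 (≤ $93,000).
Total number of payees: 21 + 50 + 12 + 31 + 16 + 24 + 10 + 23 = 187 (> 170).
The test is 'or': at least one threshold is exceeded.

Yes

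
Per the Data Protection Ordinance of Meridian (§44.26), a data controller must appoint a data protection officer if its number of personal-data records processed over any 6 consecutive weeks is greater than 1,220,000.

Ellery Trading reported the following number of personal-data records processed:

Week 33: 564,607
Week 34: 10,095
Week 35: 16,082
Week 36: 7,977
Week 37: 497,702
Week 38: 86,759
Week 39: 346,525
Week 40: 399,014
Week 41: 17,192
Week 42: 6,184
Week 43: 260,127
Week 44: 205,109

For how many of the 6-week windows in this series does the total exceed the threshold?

4

Week 33–Week 38: 564,607 + 10,095 + 16,082 + 7,977 + 497,702 + 86,759 = 1,183,222 (under)
Week 34–Week 39: 10,095 + 16,082 + 7,977 + 497,702 + 86,759 + 346,525 = 965,140 (under)
Week 35–Week 40: 16,082 + 7,977 + 497,702 + 86,759 + 346,525 + 399,014 = 1,354,059 (over)
Week 36–Week 41: 7,977 + 497,702 + 86,759 + 346,525 + 399,014 + 17,192 = 1,355,169 (over)
Week 37–Week 42: 497,702 + 86,759 + 346,525 + 399,014 + 17,192 + 6,184 = 1,353,376 (over)
Week 38–Week 43: 86,759 + 346,525 + 399,014 + 17,192 + 6,184 + 260,127 = 1,115,801 (under)
Week 39–Week 44: 346,525 + 399,014 + 17,192 + 6,184 + 260,127 + 205,109 = 1,234,151 (over)
4 windows exceed the threshold.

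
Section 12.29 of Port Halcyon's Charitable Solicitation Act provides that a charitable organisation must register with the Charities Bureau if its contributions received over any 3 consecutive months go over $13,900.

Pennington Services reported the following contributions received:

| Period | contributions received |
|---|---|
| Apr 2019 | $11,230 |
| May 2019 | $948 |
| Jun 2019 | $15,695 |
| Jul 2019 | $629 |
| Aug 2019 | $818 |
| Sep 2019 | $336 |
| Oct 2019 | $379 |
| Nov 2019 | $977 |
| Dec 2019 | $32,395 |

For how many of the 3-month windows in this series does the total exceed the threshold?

4

Apr 2019–Jun 2019: $11,230 + $948 + $15,695 = $27,873 (over)
May 2019–Jul 2019: $948 + $15,695 + $629 = $17,272 (over)
Jun 2019–Aug 2019: $15,695 + $629 + $818 = $17,142 (over)
Jul 2019–Sep 2019: $629 + $818 + $336 = $1,783 (under)
Aug 2019–Oct 2019: $818 + $336 + $379 = $1,533 (under)
Sep 2019–Nov 2019: $336 + $379 + $977 = $1,692 (under)
Oct 2019–Dec 2019: $379 + $977 + $32,395 = $33,751 (over)
4 windows exceed the threshold.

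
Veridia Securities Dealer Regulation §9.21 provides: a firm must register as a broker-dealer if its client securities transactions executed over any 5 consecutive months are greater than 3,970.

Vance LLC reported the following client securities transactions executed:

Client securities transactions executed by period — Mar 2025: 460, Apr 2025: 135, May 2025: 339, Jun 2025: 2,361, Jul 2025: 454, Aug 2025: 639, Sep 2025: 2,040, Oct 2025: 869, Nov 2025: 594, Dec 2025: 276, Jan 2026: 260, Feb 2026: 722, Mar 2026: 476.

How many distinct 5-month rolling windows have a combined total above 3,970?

5

Mar 2025–Jul 2025: 460 + 135 + 339 + 2,361 + 454 = 3,749 (under)
Apr 2025–Aug 2025: 135 + 339 + 2,361 + 454 + 639 = 3,928 (under)
May 2025–Sep 2025: 339 + 2,361 + 454 + 639 + 2,040 = 5,833 (over)
Jun 2025–Oct 2025: 2,361 + 454 + 639 + 2,040 + 869 = 6,363 (over)
Jul 2025–Nov 2025: 454 + 639 + 2,040 + 869 + 594 = 4,596 (over)
Aug 2025–Dec 2025: 639 + 2,040 + 869 + 594 + 276 = 4,418 (over)
Sep 2025–Jan 2026: 2,040 + 869 + 594 + 276 + 260 = 4,039 (over)
Oct 2025–Feb 2026: 869 + 594 + 276 + 260 + 722 = 2,721 (under)
Nov 2025–Mar 2026: 594 + 276 + 260 + 722 + 476 = 2,328 (under)
5 windows exceed the threshold.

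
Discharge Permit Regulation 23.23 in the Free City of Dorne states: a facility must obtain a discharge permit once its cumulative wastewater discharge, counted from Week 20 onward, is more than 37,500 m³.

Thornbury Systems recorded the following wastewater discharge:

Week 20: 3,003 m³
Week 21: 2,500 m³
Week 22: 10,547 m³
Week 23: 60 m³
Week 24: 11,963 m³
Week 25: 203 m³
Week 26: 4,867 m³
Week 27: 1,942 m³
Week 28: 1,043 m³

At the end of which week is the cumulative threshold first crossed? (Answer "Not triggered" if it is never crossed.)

Through Week 20: 3,003 m³
Through Week 21: 5,503 m³
Through Week 22: 16,050 m³
Through Week 23: 16,110 m³
Through Week 24: 28,073 m³
Through Week 25: 28,276 m³
Through Week 26: 33,143 m³
Through Week 27: 35,085 m³
Through Week 28: 36,128 m³
Final cumulative total 36,128 m³ ≤ 37,500 m³; the threshold is never exceeded.

Not triggered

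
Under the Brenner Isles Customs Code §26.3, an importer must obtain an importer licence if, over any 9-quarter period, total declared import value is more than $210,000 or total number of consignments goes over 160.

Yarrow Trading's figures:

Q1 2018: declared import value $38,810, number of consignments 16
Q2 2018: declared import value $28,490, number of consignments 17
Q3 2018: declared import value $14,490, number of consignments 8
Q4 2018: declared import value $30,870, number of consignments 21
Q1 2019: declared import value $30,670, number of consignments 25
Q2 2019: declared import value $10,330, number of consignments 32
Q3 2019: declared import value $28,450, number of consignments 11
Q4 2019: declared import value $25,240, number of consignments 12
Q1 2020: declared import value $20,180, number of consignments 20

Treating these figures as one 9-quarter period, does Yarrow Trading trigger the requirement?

Yes

Total declared import value: $38,810 + $28,490 + $14,490 + $30,870 + $30,670 + $10,330 + $28,450 + $25,240 + $20,180 = $227,530 (> $210,000).
Total number of consignments: 16 + 17 + 8 + 21 + 25 + 32 + 11 + 12 + 20 = 162 (> 160).
The test is 'or': at least one threshold is exceeded.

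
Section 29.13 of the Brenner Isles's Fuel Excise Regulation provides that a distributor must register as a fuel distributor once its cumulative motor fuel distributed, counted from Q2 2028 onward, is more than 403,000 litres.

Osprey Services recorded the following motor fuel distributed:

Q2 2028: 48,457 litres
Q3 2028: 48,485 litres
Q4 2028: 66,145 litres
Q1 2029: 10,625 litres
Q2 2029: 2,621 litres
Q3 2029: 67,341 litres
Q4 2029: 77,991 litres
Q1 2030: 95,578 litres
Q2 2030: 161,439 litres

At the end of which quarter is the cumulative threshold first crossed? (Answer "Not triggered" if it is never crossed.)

Through Q2 2028: 48,457 litres
Through Q3 2028: 96,942 litres
Through Q4 2028: 163,087 litres
Through Q1 2029: 173,712 litres
Through Q2 2029: 176,333 litres
Through Q3 2029: 243,674 litres
Through Q4 2029: 321,665 litres
Through Q1 2030: 417,243 litres ← exceeds threshold

Q1 2030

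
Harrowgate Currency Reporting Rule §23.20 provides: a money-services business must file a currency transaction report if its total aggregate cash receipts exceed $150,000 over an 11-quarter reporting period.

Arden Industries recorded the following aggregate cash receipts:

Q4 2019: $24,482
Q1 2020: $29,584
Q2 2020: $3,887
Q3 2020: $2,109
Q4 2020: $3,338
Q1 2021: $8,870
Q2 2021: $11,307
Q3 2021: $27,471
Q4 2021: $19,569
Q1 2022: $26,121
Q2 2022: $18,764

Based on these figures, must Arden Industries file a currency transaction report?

Total aggregate cash receipts: $24,482 + $29,584 + $3,887 + $2,109 + $3,338 + $8,870 + $11,307 + $27,471 + $19,569 + $26,121 + $18,764 = $175,502.
$175,502 > $150,000, so the threshold is exceeded.

Yes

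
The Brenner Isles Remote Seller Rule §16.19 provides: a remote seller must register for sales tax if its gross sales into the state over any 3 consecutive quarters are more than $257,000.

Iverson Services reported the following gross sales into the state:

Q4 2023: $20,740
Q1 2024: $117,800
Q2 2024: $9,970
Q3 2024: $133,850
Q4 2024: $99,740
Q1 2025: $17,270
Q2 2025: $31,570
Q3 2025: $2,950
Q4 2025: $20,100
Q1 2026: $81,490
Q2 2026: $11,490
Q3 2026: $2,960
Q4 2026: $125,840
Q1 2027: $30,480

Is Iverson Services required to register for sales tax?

Yes

Q4 2023–Q2 2024: $20,740 + $117,800 + $9,970 = $148,510 (under)
Q1 2024–Q3 2024: $117,800 + $9,970 + $133,850 = $261,620 (over)
Q2 2024–Q4 2024: $9,970 + $133,850 + $99,740 = $243,560 (under)
Q3 2024–Q1 2025: $133,850 + $99,740 + $17,270 = $250,860 (under)
Q4 2024–Q2 2025: $99,740 + $17,270 + $31,570 = $148,580 (under)
Q1 2025–Q3 2025: $17,270 + $31,570 + $2,950 = $51,790 (under)
Q2 2025–Q4 2025: $31,570 + $2,950 + $20,100 = $54,620 (under)
Q3 2025–Q1 2026: $2,950 + $20,100 + $81,490 = $104,540 (under)
Q4 2025–Q2 2026: $20,100 + $81,490 + $11,490 = $113,080 (under)
Q1 2026–Q3 2026: $81,490 + $11,490 + $2,960 = $95,940 (under)
Q2 2026–Q4 2026: $11,490 + $2,960 + $125,840 = $140,290 (under)
Q3 2026–Q1 2027: $2,960 + $125,840 + $30,480 = $159,280 (under)
At least one window exceeds $257,000.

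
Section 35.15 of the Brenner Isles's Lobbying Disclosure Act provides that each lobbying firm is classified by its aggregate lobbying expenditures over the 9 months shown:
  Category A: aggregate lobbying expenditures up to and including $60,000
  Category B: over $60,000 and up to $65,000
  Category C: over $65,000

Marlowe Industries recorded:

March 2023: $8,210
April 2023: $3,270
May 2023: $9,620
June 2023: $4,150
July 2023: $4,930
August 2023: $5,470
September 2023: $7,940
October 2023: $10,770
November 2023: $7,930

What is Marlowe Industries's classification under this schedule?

Category B

Aggregate lobbying expenditures: $8,210 + $3,270 + $9,620 + $4,150 + $4,930 + $5,470 + $7,940 + $10,770 + $7,930 = $62,290.
$60,000 < $62,290 ≤ $65,000, so Category B applies.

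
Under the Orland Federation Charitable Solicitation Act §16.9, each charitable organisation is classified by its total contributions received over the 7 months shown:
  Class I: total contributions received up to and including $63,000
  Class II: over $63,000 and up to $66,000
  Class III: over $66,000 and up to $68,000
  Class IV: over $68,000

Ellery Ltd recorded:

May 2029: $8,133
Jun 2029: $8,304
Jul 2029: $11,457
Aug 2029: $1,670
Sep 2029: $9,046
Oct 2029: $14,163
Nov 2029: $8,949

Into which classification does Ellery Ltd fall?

Total contributions received: $8,133 + $8,304 + $11,457 + $1,670 + $9,046 + $14,163 + $8,949 = $61,722.
$61,722 ≤ $63,000, so Class I applies.

Class I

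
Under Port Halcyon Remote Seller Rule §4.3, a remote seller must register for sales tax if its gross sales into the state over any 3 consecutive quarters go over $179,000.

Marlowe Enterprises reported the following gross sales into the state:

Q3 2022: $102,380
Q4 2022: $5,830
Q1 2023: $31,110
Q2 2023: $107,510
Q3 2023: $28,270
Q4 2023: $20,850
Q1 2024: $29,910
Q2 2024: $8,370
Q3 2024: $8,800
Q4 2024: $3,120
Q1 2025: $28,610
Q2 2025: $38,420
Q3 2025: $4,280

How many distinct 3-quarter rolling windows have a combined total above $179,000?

0

Q3 2022–Q1 2023: $102,380 + $5,830 + $31,110 = $139,320 (under)
Q4 2022–Q2 2023: $5,830 + $31,110 + $107,510 = $144,450 (under)
Q1 2023–Q3 2023: $31,110 + $107,510 + $28,270 = $166,890 (under)
Q2 2023–Q4 2023: $107,510 + $28,270 + $20,850 = $156,630 (under)
Q3 2023–Q1 2024: $28,270 + $20,850 + $29,910 = $79,030 (under)
Q4 2023–Q2 2024: $20,850 + $29,910 + $8,370 = $59,130 (under)
Q1 2024–Q3 2024: $29,910 + $8,370 + $8,800 = $47,080 (under)
Q2 2024–Q4 2024: $8,370 + $8,800 + $3,120 = $20,290 (under)
Q3 2024–Q1 2025: $8,800 + $3,120 + $28,610 = $40,530 (under)
Q4 2024–Q2 2025: $3,120 + $28,610 + $38,420 = $70,150 (under)
Q1 2025–Q3 2025: $28,610 + $38,420 + $4,280 = $71,310 (under)
0 windows exceed the threshold.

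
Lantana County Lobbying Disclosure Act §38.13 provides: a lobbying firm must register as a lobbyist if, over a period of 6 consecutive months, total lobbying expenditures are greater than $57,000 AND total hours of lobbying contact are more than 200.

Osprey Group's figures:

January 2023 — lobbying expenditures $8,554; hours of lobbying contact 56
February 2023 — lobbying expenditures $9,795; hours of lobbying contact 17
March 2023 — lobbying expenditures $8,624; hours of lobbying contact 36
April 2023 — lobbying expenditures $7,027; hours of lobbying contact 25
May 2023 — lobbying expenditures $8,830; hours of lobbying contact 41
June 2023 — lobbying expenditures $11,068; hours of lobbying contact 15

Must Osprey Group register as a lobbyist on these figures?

Total lobbying expenditures: $8,554 + $9,795 + $8,624 + $7,027 + $8,830 + $11,068 = $53,898 (≤ $57,000).
Total hours of lobbying contact: 56 + 17 + 36 + 25 + 41 + 15 = 190 (≤ 200).
The test is 'and': the rule requires both, and at least one is not exceeded.

No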